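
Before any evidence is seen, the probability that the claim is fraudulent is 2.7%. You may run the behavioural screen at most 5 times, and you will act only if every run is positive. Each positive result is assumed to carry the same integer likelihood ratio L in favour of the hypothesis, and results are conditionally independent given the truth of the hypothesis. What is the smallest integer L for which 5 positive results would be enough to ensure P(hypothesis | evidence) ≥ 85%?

Prior odds = 0.027/0.973 = 27/973.
Target odds = 0.85/0.15 = 17/3.
Need L⁵ ≥ 17/3 ÷ (27/973) = 16541/81.
2⁵ = 32 < 16541/81 ≤ 243 = 3⁵, so L = 3.

3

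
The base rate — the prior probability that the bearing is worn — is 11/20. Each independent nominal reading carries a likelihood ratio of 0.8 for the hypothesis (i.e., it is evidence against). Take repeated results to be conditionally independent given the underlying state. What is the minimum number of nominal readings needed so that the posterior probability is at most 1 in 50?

Prior odds = 0.55/0.45 = 11/9.
Likelihood ratio per nominal reading = 0.8.
Target posterior odds = 0.02/0.98 = 1/49.
Need (11/9) × 0.8ⁿ ≤ 1/49, i.e. 0.8ⁿ ≤ 9/539.
0.8¹⁸ ≈0.0180144 is still above 9/539 but 0.8¹⁹ ≈0.0144115 is at or below it, so n = 19.

19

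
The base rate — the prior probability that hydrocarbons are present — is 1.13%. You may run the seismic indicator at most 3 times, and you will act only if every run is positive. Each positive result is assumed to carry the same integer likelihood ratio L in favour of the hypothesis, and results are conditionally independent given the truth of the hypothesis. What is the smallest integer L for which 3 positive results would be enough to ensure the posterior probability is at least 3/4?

Prior odds = 0.0113/0.9887 = 113/9887.
Target odds = 0.75/0.25 = 3.
Need L³ ≥ 3 ÷ (113/9887) = 29661/113.
6³ = 216 < 29661/113 ≤ 343 = 7³, so L = 7.

7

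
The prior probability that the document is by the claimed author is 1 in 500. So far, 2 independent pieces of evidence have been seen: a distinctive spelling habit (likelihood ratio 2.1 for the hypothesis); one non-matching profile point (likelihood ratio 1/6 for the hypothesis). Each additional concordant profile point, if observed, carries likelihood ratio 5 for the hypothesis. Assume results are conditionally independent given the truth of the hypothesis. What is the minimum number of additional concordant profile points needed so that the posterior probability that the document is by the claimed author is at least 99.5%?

8

Prior odds = 0.002/0.998 = 1/499.
Combined Bayes factor of the evidence already in hand = 2.1 × (1/6) = 0.35.
Odds after that evidence = (1/499) × 0.35 = 7/9980.
Target odds = 0.995/0.005 = 199.
Need 5ⁿ ≥ 199 ÷ (7/9980) = 1986020/7.
5⁷ = 78125 falls short of 1986020/7 but 5⁸ = 390625 reaches it, so n = 8.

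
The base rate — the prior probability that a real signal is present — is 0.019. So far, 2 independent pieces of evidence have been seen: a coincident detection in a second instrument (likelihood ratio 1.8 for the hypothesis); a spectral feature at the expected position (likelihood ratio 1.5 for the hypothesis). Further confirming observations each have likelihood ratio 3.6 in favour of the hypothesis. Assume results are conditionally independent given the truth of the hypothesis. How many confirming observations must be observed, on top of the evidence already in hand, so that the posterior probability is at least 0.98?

Prior odds = 0.019/0.981 = 19/981.
Combined Bayes factor of the evidence already in hand = 1.8 × 1.5 = 2.7.
Odds after that evidence = (19/981) × 2.7 = 57/1090.
Target odds = 0.98/0.02 = 49.
Need 3.6ⁿ ≥ 49 ÷ (57/1090) = 53410/57.
3.6⁵ = 604.66176 falls short of 53410/57 but 3.6⁶ = 34012224/15625 reaches it, so n = 6.

6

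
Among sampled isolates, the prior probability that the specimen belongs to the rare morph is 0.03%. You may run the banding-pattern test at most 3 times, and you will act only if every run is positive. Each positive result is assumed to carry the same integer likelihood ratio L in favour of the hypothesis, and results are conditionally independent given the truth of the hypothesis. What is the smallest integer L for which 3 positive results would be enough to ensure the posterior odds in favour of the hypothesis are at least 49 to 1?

55

Prior odds = 0.0003/0.9997 = 3/9997.
Target odds = 49.
Need L³ ≥ 49 ÷ (3/9997) = 489853/3.
54³ = 157464 < 489853/3 ≤ 166375 = 55³, so L = 55.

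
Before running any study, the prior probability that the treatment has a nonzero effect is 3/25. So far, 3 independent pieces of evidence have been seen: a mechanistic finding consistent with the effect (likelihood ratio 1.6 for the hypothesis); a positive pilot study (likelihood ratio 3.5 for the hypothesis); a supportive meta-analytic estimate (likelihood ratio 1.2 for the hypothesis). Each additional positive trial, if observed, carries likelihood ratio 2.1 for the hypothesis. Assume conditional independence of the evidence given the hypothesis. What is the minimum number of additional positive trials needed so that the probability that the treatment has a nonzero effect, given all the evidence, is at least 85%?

3

Prior odds = 0.12/0.88 = 3/22.
Combined Bayes factor of the evidence already in hand = 1.6 × 3.5 × 1.2 = 6.72.
Odds after that evidence = (3/22) × 6.72 = 252/275.
Target odds = 0.85/0.15 = 17/3.
Need 2.1ⁿ ≥ 17/3 ÷ (252/275) = 4675/756.
2.1² = 4.41 falls short of 4675/756 but 2.1³ = 9.261 reaches it, so n = 3.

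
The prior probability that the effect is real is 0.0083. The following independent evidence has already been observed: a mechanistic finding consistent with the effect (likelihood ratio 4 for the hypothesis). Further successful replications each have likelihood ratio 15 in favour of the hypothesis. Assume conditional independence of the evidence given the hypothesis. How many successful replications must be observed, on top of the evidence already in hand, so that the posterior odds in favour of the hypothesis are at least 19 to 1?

Prior odds = 0.0083/0.9917 = 83/9917.
Bayes factor of the evidence already in hand = 4.
Odds after that evidence = (83/9917) × 4 = 332/9917.
Target odds = 19.
Need 15ⁿ ≥ 19 ÷ (332/9917) = 188423/332.
15² = 225 falls short of 188423/332 but 15³ = 3375 reaches it, so n = 3.

3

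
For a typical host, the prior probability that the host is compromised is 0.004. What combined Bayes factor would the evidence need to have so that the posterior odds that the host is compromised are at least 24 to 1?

5976

Prior odds = 0.004/0.996 = 1/249.
Target odds = 24.
Required Bayes factor = 24 ÷ (1/249) = 5976.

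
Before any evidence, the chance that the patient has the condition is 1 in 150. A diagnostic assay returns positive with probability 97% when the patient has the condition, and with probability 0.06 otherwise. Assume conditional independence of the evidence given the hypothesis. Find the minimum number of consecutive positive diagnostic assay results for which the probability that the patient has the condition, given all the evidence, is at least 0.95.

Prior odds = (1/150)/(149/150) = 1/149.
Likelihood ratio of a positive result = 0.97/0.06 = 97/6.
Target posterior odds = 0.95/0.05 = 19.
Need (1/149) × (97/6)ⁿ ≥ 19, i.e. (97/6)ⁿ ≥ 2831.
(97/6)² = 9409/36 falls short of 2831 but (97/6)³ = 912673/216 reaches it, so n = 3.

3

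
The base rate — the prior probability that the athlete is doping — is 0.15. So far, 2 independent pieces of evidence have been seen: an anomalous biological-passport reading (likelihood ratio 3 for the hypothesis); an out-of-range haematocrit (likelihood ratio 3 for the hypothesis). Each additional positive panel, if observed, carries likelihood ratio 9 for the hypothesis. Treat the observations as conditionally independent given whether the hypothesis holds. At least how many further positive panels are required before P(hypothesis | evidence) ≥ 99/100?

Prior odds = 0.15/0.85 = 3/17.
Combined Bayes factor of the evidence already in hand = 3 × 3 = 9.
Odds after that evidence = (3/17) × 9 = 27/17.
Target odds = 0.99/0.01 = 99.
Need 9ⁿ ≥ 99 ÷ (27/17) = 187/3.
9¹ = 9 falls short of 187/3 but 9² = 81 reaches it, so n = 2.

2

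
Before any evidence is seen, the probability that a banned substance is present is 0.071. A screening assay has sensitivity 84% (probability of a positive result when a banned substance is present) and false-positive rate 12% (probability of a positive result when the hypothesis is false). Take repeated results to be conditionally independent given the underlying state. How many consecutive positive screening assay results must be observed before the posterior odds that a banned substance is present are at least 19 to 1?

3

Prior odds = 0.071/0.929 = 71/929.
Likelihood ratio of a positive result = 0.84/0.12 = 7.
Target odds = 19.
Need (71/929) × 7ⁿ ≥ 19, i.e. 7ⁿ ≥ 17651/71.
7² = 49 falls short of 17651/71 but 7³ = 343 reaches it, so n = 3.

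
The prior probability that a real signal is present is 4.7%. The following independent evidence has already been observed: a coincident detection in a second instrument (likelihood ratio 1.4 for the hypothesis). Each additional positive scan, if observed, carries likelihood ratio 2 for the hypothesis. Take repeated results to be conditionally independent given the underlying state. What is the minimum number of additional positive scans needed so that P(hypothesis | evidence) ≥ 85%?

7

Prior odds = 0.047/0.953 = 47/953.
Bayes factor of the evidence already in hand = 1.4.
Odds after that evidence = (47/953) × 1.4 = 329/4765.
Target odds = 0.85/0.15 = 17/3.
Need 2ⁿ ≥ 17/3 ÷ (329/4765) = 81005/987.
2⁶ = 64 falls short of 81005/987 but 2⁷ = 128 reaches it, so n = 7.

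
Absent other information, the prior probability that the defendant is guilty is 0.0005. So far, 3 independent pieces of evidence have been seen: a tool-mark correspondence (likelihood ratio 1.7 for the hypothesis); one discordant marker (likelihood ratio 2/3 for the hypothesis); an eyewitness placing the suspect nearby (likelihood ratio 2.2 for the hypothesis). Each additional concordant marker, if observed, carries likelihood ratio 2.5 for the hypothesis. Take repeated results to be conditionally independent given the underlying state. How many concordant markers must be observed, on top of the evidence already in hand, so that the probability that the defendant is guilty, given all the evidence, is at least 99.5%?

Prior odds = 0.0005/0.9995 = 1/1999.
Combined Bayes factor of the evidence already in hand = 1.7 × (2/3) × 2.2 = 187/75.
Odds after that evidence = (1/1999) × 187/75 = 187/149925.
Target odds = 0.995/0.005 = 199.
Need 2.5ⁿ ≥ 199 ÷ (187/149925) = 29835075/187.
2.5¹³ ≈149012 falls short of 29835075/187 but 2.5¹⁴ ≈372529 reaches it, so n = 14.

14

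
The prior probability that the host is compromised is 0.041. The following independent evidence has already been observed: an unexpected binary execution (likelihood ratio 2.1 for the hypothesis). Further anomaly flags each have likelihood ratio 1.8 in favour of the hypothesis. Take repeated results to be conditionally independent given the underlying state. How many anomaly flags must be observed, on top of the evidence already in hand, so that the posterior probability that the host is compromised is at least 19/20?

Prior odds = 0.041/0.959 = 41/959.
Bayes factor of the evidence already in hand = 2.1.
Odds after that evidence = (41/959) × 2.1 = 123/1370.
Target odds = 0.95/0.05 = 19.
Need 1.8ⁿ ≥ 19 ÷ (123/1370) = 26030/123.
1.8⁹ = 387420489/1953125 falls short of 26030/123 but 1.8¹⁰ ≈357.047 reaches it, so n = 10.

10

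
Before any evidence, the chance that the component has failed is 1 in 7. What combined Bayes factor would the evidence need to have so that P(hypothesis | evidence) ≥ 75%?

Prior odds = (1/7)/(6/7) = 1/6.
Target odds = 0.75/0.25 = 3.
Required Bayes factor = 3 ÷ (1/6) = 18.

18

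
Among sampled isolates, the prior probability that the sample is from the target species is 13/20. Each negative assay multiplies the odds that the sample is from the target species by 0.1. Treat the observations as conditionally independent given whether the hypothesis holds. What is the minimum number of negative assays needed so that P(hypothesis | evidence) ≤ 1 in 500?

Prior odds: 0.65 ÷ 0.35 = 13/7.
Likelihood ratio per negative assay = 0.1.
Target odds: 0.002 ÷ 0.998 = 1/499.
Require 0.1ⁿ ≤ 1/499 ÷ (13/7) = 7/6487.
0.1² = 0.01 is still above 7/6487 but 0.1³ = 0.001 is at or below it, so n = 3.

3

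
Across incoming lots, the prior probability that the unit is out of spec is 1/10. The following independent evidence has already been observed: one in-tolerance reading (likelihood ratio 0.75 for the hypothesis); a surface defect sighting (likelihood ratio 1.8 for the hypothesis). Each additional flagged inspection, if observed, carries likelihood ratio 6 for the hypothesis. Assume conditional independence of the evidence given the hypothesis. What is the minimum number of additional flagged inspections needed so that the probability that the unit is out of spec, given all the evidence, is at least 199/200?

Prior odds = 0.1/0.9 = 1/9.
Combined Bayes factor of the evidence already in hand = 0.75 × 1.8 = 1.35.
Odds after that evidence = (1/9) × 1.35 = 0.15.
Target odds = 0.995/0.005 = 199.
Need 6ⁿ ≥ 199 ÷ 0.15 = 3980/3.
6⁴ = 1296 falls short of 3980/3 but 6⁵ = 7776 reaches it, so n = 5.

5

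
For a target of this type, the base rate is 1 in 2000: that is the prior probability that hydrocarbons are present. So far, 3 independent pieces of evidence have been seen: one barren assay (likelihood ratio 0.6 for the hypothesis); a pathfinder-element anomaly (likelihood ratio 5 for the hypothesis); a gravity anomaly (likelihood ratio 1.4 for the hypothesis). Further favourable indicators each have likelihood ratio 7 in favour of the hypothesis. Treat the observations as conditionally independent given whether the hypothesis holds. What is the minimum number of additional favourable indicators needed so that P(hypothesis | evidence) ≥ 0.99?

6

Prior odds = 0.0005/0.9995 = 1/1999.
Combined Bayes factor of the evidence already in hand = 0.6 × 5 × 1.4 = 4.2.
Odds after that evidence = (1/1999) × 4.2 = 21/9995.
Target odds = 0.99/0.01 = 99.
Need 7ⁿ ≥ 99 ÷ (21/9995) = 329835/7.
7⁵ = 16807 falls short of 329835/7 but 7⁶ = 117649 reaches it, so n = 6.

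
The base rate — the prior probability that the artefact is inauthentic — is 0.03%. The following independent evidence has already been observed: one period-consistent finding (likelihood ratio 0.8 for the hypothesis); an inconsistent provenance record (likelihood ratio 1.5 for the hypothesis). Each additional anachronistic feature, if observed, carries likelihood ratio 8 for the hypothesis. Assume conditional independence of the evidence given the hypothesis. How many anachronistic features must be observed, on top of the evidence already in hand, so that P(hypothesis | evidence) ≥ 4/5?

5

Prior odds = 0.0003/0.9997 = 3/9997.
Combined Bayes factor of the evidence already in hand = 0.8 × 1.5 = 1.2.
Odds after that evidence = (3/9997) × 1.2 = 18/49985.
Target odds = 0.8/0.2 = 4.
Need 8ⁿ ≥ 4 ÷ (18/49985) = 99970/9.
8⁴ = 4096 falls short of 99970/9 but 8⁵ = 32768 reaches it, so n = 5.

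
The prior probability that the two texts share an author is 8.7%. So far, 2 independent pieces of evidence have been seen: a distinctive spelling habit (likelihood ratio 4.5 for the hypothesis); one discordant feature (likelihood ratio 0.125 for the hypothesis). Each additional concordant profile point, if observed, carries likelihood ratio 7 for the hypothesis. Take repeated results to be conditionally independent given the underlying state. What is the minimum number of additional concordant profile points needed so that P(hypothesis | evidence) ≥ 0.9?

Prior odds = 0.087/0.913 = 87/913.
Combined Bayes factor of the evidence already in hand = 4.5 × 0.125 = 0.5625.
Odds after that evidence = (87/913) × 0.5625 = 783/14608.
Target odds = 0.9/0.1 = 9.
Need 7ⁿ ≥ 9 ÷ (783/14608) = 14608/87.
7² = 49 falls short of 14608/87 but 7³ = 343 reaches it, so n = 3.

3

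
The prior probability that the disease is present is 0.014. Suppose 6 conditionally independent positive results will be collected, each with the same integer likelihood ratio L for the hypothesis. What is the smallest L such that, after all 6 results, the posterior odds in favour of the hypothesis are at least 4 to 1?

Prior odds = 0.014/0.986 = 7/493.
Target odds = 4.
Need L⁶ ≥ 4 ÷ (7/493) = 1972/7.
2⁶ = 64 < 1972/7 ≤ 729 = 3⁶, so L = 3.

3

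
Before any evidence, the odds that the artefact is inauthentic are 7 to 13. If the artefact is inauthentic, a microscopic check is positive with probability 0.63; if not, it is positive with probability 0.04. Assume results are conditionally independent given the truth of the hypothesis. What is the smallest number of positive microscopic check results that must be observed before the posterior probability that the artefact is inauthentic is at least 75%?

1

Prior odds = 7/13.
Likelihood ratio of a positive = 0.63/0.04 = 15.75.
Target posterior odds = 0.75/0.25 = 3.
Need (7/13) × 15.75ⁿ ≥ 3, i.e. 15.75ⁿ ≥ 39/7.
15.75¹ = 15.75, which meets the required 39/7; so n = 1.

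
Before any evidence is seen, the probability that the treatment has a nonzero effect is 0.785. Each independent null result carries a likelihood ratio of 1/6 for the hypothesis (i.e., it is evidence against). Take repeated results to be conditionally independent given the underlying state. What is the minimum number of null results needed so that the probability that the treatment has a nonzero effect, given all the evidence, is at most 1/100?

Prior odds: 0.785 ÷ 0.215 = 157/43.
Likelihood ratio per null result = 1/6.
Target odds: 0.01 ÷ 0.99 = 1/99.
Need (157/43) × (1/6)ⁿ ≤ 1/99, i.e. (1/6)ⁿ ≤ 43/15543.
(1/6)³ = 1/216 is still above 43/15543 but (1/6)⁴ = 1/1296 is at or below it, so n = 4.

4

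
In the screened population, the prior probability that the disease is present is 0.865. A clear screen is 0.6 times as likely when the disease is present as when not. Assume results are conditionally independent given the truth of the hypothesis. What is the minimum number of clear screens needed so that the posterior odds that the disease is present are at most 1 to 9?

8

Prior odds: 0.865 ÷ 0.135 = 173/27.
Likelihood ratio per clear screen = 0.6.
Target odds = 1/9.
Require 0.6ⁿ ≤ 1/9 ÷ (173/27) = 3/173.
0.6⁷ = 2187/78125 is still above 3/173 but 0.6⁸ = 6561/390625 is at or below it, so n = 8.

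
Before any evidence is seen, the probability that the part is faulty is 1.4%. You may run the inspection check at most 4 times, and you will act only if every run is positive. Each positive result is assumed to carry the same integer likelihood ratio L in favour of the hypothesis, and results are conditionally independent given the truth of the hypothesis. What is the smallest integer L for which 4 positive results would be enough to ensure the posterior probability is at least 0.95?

7

Prior odds = 0.014/0.986 = 7/493.
Target odds = 0.95/0.05 = 19.
Need L⁴ ≥ 19 ÷ (7/493) = 9367/7.
6⁴ = 1296 < 9367/7 ≤ 2401 = 7⁴, so L = 7.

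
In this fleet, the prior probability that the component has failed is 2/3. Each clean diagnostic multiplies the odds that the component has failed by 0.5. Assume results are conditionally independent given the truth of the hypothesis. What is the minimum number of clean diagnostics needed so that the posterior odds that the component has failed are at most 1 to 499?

10

Prior odds = (2/3)/(1/3) = 2.
Likelihood ratio per clean diagnostic = 0.5.
Target odds = 1/499.
Require 0.5ⁿ ≤ 1/499 ÷ 2 = 1/998.
0.5⁹ = 0.001953125 is still above 1/998 but 0.5¹⁰ = 1/1024 is at or below it, so n = 10.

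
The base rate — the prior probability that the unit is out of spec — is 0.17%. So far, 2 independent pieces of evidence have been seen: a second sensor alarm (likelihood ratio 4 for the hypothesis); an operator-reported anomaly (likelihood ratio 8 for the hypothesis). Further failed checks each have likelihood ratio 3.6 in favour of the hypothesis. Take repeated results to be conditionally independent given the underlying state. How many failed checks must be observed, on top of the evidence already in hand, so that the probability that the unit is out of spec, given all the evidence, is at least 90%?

4

Prior odds = 0.0017/0.9983 = 17/9983.
Combined Bayes factor of the evidence already in hand = 4 × 8 = 32.
Odds after that evidence = (17/9983) × 32 = 544/9983.
Target odds = 0.9/0.1 = 9.
Need 3.6ⁿ ≥ 9 ÷ (544/9983) = 89847/544.
3.6³ = 46.656 falls short of 89847/544 but 3.6⁴ = 167.9616 reaches it, so n = 4.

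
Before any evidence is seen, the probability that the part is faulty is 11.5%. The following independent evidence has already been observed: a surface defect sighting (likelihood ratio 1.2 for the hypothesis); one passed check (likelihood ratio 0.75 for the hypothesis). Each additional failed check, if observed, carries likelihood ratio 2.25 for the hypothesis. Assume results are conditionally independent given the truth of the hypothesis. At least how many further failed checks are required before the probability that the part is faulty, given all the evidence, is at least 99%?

Prior odds = 0.115/0.885 = 23/177.
Combined Bayes factor of the evidence already in hand = 1.2 × 0.75 = 0.9.
Odds after that evidence = (23/177) × 0.9 = 69/590.
Target odds = 0.99/0.01 = 99.
Need 2.25ⁿ ≥ 99 ÷ (69/590) = 19470/23.
2.25⁸ = 43046721/65536 falls short of 19470/23 but 2.25⁹ = 387420489/262144 reaches it, so n = 9.

9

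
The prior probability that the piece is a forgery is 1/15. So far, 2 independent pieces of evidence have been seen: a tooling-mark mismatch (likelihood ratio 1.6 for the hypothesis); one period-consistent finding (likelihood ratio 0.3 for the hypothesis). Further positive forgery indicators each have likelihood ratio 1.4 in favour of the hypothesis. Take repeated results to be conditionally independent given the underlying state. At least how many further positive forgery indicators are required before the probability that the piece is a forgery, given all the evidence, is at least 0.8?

15

Prior odds = (1/15)/(14/15) = 1/14.
Combined Bayes factor of the evidence already in hand = 1.6 × 0.3 = 0.48.
Odds after that evidence = (1/14) × 0.48 = 6/175.
Target odds = 0.8/0.2 = 4.
Need 1.4ⁿ ≥ 4 ÷ (6/175) = 350/3.
1.4¹⁴ ≈111.12 falls short of 350/3 but 1.4¹⁵ ≈155.568 reaches it, so n = 15.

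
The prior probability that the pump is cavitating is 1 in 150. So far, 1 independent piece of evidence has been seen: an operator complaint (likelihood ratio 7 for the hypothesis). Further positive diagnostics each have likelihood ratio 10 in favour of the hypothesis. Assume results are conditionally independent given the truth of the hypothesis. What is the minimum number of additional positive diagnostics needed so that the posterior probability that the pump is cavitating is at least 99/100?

4

Prior odds = (1/150)/(149/150) = 1/149.
Bayes factor of the evidence already in hand = 7.
Odds after that evidence = (1/149) × 7 = 7/149.
Target odds = 0.99/0.01 = 99.
Need 10ⁿ ≥ 99 ÷ (7/149) = 14751/7.
10³ = 1000 falls short of 14751/7 but 10⁴ = 10000 reaches it, so n = 4.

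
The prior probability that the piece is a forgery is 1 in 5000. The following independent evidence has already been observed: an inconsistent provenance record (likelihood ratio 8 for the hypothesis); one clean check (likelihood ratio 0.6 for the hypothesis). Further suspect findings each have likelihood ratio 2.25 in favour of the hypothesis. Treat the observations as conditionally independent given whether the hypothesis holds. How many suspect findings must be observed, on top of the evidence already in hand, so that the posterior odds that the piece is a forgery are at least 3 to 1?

Prior odds = 0.0002/0.9998 = 1/4999.
Combined Bayes factor of the evidence already in hand = 8 × 0.6 = 4.8.
Odds after that evidence = (1/4999) × 4.8 = 24/24995.
Target odds = 3.
Need 2.25ⁿ ≥ 3 ÷ (24/24995) = 3124.375.
2.25⁹ = 387420489/262144 falls short of 3124.375 but 2.25¹⁰ ≈3325.26 reaches it, so n = 10.

10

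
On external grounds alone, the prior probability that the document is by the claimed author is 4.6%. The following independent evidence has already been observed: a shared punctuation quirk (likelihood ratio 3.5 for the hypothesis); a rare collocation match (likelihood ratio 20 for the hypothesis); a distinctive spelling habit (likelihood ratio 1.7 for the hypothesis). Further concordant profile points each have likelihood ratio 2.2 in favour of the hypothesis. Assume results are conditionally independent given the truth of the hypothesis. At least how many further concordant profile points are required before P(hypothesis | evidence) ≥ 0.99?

4

Prior odds = 0.046/0.954 = 23/477.
Combined Bayes factor of the evidence already in hand = 3.5 × 20 × 1.7 = 119.
Odds after that evidence = (23/477) × 119 = 2737/477.
Target odds = 0.99/0.01 = 99.
Need 2.2ⁿ ≥ 99 ÷ (2737/477) = 47223/2737.
2.2³ = 10.648 falls short of 47223/2737 but 2.2⁴ = 23.4256 reaches it, so n = 4.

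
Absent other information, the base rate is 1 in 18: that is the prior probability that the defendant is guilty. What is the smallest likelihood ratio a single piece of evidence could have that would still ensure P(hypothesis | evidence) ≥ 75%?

Prior odds = (1/18)/(17/18) = 1/17.
Target odds = 0.75/0.25 = 3.
Required Bayes factor = 3 ÷ (1/17) = 51.

51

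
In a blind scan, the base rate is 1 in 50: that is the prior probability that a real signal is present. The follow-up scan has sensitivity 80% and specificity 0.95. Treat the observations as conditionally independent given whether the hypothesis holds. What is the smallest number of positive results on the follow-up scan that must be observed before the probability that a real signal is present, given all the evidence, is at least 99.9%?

4

Prior odds = 0.02/0.98 = 1/49.
False-positive rate = 1 − 0.95 = 0.05; likelihood ratio of a positive = 0.8/0.05 = 16.
Target posterior odds = 0.999/0.001 = 999.
Require 16ⁿ ≥ 999 ÷ (1/49) = 48951.
16³ = 4096 falls short of 48951 but 16⁴ = 65536 reaches it, so n = 4.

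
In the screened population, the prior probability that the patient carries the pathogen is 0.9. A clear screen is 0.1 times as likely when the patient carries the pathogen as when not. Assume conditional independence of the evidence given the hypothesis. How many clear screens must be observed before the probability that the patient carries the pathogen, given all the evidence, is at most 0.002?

Prior odds: 0.9 ÷ 0.1 = 9.
Likelihood ratio per clear screen = 0.1.
Target posterior odds = 0.002/0.998 = 1/499.
Require 0.1ⁿ ≤ 1/499 ÷ 9 = 1/4491.
0.1³ = 0.001 is still above 1/4491 but 0.1⁴ = 0.0001 is at or below it, so n = 4.

4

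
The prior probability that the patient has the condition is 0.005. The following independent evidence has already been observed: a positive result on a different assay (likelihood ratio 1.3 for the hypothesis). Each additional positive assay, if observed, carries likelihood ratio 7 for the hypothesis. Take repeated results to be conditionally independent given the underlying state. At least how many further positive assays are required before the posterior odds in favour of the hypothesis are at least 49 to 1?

5

Prior odds = 0.005/0.995 = 1/199.
Bayes factor of the evidence already in hand = 1.3.
Odds after that evidence = (1/199) × 1.3 = 13/1990.
Target odds = 49.
Need 7ⁿ ≥ 49 ÷ (13/1990) = 97510/13.
7⁴ = 2401 falls short of 97510/13 but 7⁵ = 16807 reaches it, so n = 5.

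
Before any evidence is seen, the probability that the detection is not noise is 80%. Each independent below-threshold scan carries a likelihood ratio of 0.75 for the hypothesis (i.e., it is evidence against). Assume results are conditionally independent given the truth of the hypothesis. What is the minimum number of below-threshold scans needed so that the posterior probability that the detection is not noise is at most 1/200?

Prior odds: 0.8 ÷ 0.2 = 4.
Likelihood ratio per below-threshold scan = 0.75.
Target posterior odds = 0.005/0.995 = 1/199.
Require 0.75ⁿ ≤ 1/199 ÷ 4 = 1/796.
0.75²³ ≈0.00133786 is still above 1/796 but 0.75²⁴ ≈0.00100339 is at or below it, so n = 24.

24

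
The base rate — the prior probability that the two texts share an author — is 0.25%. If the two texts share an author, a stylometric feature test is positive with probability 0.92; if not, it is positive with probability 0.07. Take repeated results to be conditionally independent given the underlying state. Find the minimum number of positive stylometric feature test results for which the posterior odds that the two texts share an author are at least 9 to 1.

4

Prior odds = 0.0025/0.9975 = 1/399.
Likelihood ratio of a positive = 0.92/0.07 = 92/7.
Target odds = 9.
Need (1/399) × (92/7)ⁿ ≥ 9, i.e. (92/7)ⁿ ≥ 3591.
(92/7)³ = 778688/343 falls short of 3591 but (92/7)⁴ = 71639296/2401 reaches it, so n = 4.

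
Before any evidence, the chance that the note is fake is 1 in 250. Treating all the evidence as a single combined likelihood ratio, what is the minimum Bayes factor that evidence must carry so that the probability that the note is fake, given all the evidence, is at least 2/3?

Prior odds = 0.004/0.996 = 1/249.
Target odds = (2/3)/(1/3) = 2.
Required Bayes factor = 2 ÷ (1/249) = 498.

498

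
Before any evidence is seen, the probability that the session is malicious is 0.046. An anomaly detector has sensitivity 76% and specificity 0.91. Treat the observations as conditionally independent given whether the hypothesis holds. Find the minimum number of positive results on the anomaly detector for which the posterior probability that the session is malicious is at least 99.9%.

5

Prior odds: 0.046 ÷ 0.954 = 23/477.
False-positive rate = 1 − 0.91 = 0.09; likelihood ratio of a positive = 0.76/0.09 = 76/9.
Target odds: 0.999 ÷ 0.001 = 999.
Need (23/477) × (76/9)ⁿ ≥ 999, i.e. (76/9)ⁿ ≥ 476523/23.
(76/9)⁴ = 33362176/6561 falls short of 476523/23 but (76/9)⁵ ≈42939.3 reaches it, so n = 5.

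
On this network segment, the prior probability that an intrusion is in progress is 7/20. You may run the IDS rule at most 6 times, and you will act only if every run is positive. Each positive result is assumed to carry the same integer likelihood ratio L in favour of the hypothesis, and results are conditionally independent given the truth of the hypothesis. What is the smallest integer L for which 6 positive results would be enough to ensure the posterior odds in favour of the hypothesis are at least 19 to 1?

2

Prior odds = 0.35/0.65 = 7/13.
Target odds = 19.
Need L⁶ ≥ 19 ÷ (7/13) = 247/7.
1⁶ = 1 < 247/7 ≤ 64 = 2⁶, so L = 2.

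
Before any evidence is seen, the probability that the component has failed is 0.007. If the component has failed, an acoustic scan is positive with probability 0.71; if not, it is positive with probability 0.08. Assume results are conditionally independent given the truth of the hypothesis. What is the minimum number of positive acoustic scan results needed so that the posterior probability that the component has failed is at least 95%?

Prior odds = 0.007/0.993 = 7/993.
Likelihood ratio of a positive = 0.71/0.08 = 8.875.
Target posterior odds = 0.95/0.05 = 19.
Require 8.875ⁿ ≥ 19 ÷ (7/993) = 18867/7.
8.875³ = 357911/512 falls short of 18867/7 but 8.875⁴ = 25411681/4096 reaches it, so n = 4.

4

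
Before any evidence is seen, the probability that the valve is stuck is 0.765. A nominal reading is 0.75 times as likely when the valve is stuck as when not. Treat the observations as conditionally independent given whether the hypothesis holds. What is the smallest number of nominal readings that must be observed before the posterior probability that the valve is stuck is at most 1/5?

Prior odds: 0.765 ÷ 0.235 = 153/47.
Likelihood ratio per nominal reading = 0.75.
Target odds: 0.2 ÷ 0.8 = 0.25.
Need (153/47) × 0.75ⁿ ≤ 0.25, i.e. 0.75ⁿ ≤ 47/612.
0.75⁸ = 6561/65536 is still above 47/612 but 0.75⁹ = 19683/262144 is at or below it, so n = 9.

9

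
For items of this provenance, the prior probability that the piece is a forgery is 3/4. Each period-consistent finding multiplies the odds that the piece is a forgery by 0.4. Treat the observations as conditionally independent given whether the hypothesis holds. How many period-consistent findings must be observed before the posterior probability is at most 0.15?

4

Prior odds = 0.75/0.25 = 3.
Likelihood ratio per period-consistent finding = 0.4.
Target posterior odds = 0.15/0.85 = 3/17.
Need 3 × 0.4ⁿ ≤ 3/17, i.e. 0.4ⁿ ≤ 1/17.
0.4³ = 0.064 is still above 1/17 but 0.4⁴ = 0.0256 is at or below it, so n = 4.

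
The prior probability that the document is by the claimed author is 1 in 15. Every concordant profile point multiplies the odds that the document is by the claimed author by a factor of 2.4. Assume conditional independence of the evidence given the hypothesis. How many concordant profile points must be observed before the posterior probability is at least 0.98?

Prior odds = (1/15)/(14/15) = 1/14.
Likelihood ratio per concordant profile point = 2.4.
Target posterior odds = 0.98/0.02 = 49.
Require 2.4ⁿ ≥ 49 ÷ (1/14) = 686.
2.4⁷ = 35831808/78125 falls short of 686 but 2.4⁸ = 429981696/390625 reaches it, so n = 8.

8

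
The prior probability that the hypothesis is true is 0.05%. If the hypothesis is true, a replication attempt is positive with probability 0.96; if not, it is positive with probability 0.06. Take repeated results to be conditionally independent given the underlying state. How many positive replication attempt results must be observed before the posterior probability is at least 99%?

Prior odds = 0.0005/0.9995 = 1/1999.
Likelihood ratio of a positive = 0.96/0.06 = 16.
Target odds: 0.99 ÷ 0.01 = 99.
Require 16ⁿ ≥ 99 ÷ (1/1999) = 197901.
16⁴ = 65536 falls short of 197901 but 16⁵ = 1048576 reaches it, so n = 5.

5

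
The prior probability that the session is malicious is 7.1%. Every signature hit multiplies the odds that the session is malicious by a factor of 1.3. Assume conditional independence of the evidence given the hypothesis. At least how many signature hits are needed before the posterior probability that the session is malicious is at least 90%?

19

Prior odds: 0.071 ÷ 0.929 = 71/929.
Likelihood ratio per signature hit = 1.3.
Target odds: 0.9 ÷ 0.1 = 9.
Need (71/929) × 1.3ⁿ ≥ 9, i.e. 1.3ⁿ ≥ 8361/71.
1.3¹⁸ ≈112.455 falls short of 8361/71 but 1.3¹⁹ ≈146.192 reaches it, so n = 19.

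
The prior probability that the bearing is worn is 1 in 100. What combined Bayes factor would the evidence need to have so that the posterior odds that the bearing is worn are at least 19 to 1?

1881

Prior odds = 0.01/0.99 = 1/99.
Target odds = 19.
Required Bayes factor = 19 ÷ (1/99) = 1881.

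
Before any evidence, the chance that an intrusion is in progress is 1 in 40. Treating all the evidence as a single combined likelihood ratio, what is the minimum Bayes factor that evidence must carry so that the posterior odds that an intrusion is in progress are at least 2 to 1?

78

Prior odds = 0.025/0.975 = 1/39.
Target odds = 2.
Required Bayes factor = 2 ÷ (1/39) = 78.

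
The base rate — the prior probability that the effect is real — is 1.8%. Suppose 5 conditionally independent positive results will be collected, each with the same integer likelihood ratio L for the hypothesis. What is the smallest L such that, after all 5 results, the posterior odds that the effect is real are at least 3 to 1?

3

Prior odds = 0.018/0.982 = 9/491.
Target odds = 3.
Need L⁵ ≥ 3 ÷ (9/491) = 491/3.
2⁵ = 32 < 491/3 ≤ 243 = 3⁵, so L = 3.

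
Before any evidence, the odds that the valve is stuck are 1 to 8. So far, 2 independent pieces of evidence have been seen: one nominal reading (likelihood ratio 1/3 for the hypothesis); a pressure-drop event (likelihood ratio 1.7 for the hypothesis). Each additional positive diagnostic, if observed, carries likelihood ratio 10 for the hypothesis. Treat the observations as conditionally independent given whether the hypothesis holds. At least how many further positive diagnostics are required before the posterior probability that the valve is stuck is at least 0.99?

Prior odds = 0.125.
Combined Bayes factor of the evidence already in hand = (1/3) × 1.7 = 17/30.
Odds after that evidence = 0.125 × 17/30 = 17/240.
Target odds = 0.99/0.01 = 99.
Need 10ⁿ ≥ 99 ÷ (17/240) = 23760/17.
10³ = 1000 falls short of 23760/17 but 10⁴ = 10000 reaches it, so n = 4.

4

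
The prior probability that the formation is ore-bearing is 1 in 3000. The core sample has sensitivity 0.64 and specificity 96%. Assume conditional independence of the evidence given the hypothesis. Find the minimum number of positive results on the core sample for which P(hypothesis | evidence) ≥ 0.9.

Prior odds: (1/3000) ÷ (2999/3000) = 1/2999.
False-positive rate = 1 − 0.96 = 0.04; likelihood ratio of a positive = 0.64/0.04 = 16.
Target odds: 0.9 ÷ 0.1 = 9.
Need (1/2999) × 16ⁿ ≥ 9, i.e. 16ⁿ ≥ 26991.
16³ = 4096 falls short of 26991 but 16⁴ = 65536 reaches it, so n = 4.

4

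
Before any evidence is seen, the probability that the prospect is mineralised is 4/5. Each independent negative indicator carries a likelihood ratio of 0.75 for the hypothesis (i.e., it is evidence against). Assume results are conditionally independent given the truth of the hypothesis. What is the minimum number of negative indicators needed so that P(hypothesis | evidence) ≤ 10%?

13

Prior odds = 0.8/0.2 = 4.
Likelihood ratio per negative indicator = 0.75.
Target posterior odds = 0.1/0.9 = 1/9.
Require 0.75ⁿ ≤ 1/9 ÷ 4 = 1/36.
0.75¹² = 531441/16777216 is still above 1/36 but 0.75¹³ = 1594323/67108864 is at or below it, so n = 13.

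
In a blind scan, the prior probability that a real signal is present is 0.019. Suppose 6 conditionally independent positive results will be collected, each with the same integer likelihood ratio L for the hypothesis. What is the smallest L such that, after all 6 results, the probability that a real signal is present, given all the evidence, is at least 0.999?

Prior odds = 0.019/0.981 = 19/981.
Target odds = 0.999/0.001 = 999.
Need L⁶ ≥ 999 ÷ (19/981) = 980019/19.
6⁶ = 46656 < 980019/19 ≤ 117649 = 7⁶, so L = 7.

7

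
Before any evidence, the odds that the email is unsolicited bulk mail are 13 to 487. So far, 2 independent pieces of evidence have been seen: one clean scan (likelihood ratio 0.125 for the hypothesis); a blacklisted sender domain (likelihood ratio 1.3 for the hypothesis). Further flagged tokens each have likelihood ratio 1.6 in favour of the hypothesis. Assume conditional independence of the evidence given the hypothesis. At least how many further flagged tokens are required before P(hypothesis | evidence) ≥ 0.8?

Prior odds = 13/487.
Combined Bayes factor of the evidence already in hand = 0.125 × 1.3 = 0.1625.
Odds after that evidence = (13/487) × 0.1625 = 169/38960.
Target odds = 0.8/0.2 = 4.
Need 1.6ⁿ ≥ 4 ÷ (169/38960) = 155840/169.
1.6¹⁴ ≈720.576 falls short of 155840/169 but 1.6¹⁵ ≈1152.92 reaches it, so n = 15.

15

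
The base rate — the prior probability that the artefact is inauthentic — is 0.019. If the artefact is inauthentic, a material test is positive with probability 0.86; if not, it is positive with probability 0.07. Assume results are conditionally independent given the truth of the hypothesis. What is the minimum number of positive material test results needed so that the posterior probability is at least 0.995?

Prior odds = 0.019/0.981 = 19/981.
Likelihood ratio of a positive = 0.86/0.07 = 86/7.
Target odds: 0.995 ÷ 0.005 = 199.
Require (86/7)ⁿ ≥ 199 ÷ (19/981) = 195219/19.
(86/7)³ = 636056/343 falls short of 195219/19 but (86/7)⁴ = 54700816/2401 reaches it, so n = 4.

4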